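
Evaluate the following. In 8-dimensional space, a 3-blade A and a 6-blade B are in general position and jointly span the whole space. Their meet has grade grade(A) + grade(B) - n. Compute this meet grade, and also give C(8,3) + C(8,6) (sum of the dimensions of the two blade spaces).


Meet grade = grade(A) + grade(B) - n
= 3 + 6 - 8 = 1
C(8,3) = 56
C(8,6) = 28
dim_A + dim_B = 56 + 28 = 84


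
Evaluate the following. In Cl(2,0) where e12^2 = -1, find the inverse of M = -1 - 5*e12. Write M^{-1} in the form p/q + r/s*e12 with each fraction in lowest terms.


M = -1 - 5*e12, where e12^2 = -1.
Since M commutes with its reverse ~M = a - b*e12, M * ~M = a^2 - b^2*e12^2 = a^2 + b^2.
So M^{-1} = ~M / (a^2 + b^2) = (a - b*e12)/(a^2 + b^2).
a^2 + b^2 = 1 + 25 = 26
Scalar part = -1/26 = -1/26
Bivector coeff = 5/26 = 5/26
M^{-1} = -1/26 + 5/26*e12


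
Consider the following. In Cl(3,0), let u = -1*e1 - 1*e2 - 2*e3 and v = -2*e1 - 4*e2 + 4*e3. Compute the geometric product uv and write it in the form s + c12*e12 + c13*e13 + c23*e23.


In Cl(3,0): e_i^2 = 1, e_ie_j = -e_je_i for i != j.
Scalar part = u . v = (-1)*(-2) + (-1)*(-4) + (-2)*4
= 2 + 4 + (-8) = -2
e12 coeff = (-1)*(-4) - (-1)*(-2) = 4 - 2 = 2
e13 coeff = (-1)*4 - (-2)*(-2) = -4 - 4 = -8
e23 coeff = (-1)*4 - (-2)*(-4) = -4 - 8 = -12
uv = -2 + 2*e12 - 8*e13 - 12*e23


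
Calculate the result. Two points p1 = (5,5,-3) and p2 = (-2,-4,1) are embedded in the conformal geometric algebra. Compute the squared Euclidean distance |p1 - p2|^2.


p1 - p2 = (7, 9, -4)
|p1 - p2|^2 = 7^2 + 9^2 + (-4)^2
= 49 + 81 + 16
= 146


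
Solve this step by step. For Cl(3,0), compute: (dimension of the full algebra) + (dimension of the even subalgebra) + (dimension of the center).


n = 3 + 0 = 3
Total dim = 2^3 = 8
Even subalgebra dim = 2^2 = 4
n is odd, so center dim = 2
Sum = 8 + 4 + 2 = 14


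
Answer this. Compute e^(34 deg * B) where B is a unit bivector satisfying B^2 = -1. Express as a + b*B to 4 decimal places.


For a unit bivector B with B^2 = -1, the exponential series gives
e^(theta*B) = cos(theta) + sin(theta)*B (the GA analogue of Euler's formula).
theta = 34 degrees = 0.593412 rad
cos(34 deg) = 0.8290
sin(34 deg) = 0.5592
exp(theta*B) = 0.8290 + 0.5592*B


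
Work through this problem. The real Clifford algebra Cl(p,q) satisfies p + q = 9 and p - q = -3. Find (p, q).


We need p + q = 9 and p - q = -3.
Adding: 2p = 9 + (-3) = 6, so p = 3.
Then q = 9 - 3 = 6.
(p, q) = (3, 6)


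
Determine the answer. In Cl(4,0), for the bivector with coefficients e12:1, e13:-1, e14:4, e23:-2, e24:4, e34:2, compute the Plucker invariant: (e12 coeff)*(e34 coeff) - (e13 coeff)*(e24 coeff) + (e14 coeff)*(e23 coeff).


Plucker relation: af - be + cd
a*f = 1*2 = 2
b*e = (-1)*4 = -4
c*d = 4*(-2) = -8
af - be + cd = 2 - (-4) + (-8)
= -2


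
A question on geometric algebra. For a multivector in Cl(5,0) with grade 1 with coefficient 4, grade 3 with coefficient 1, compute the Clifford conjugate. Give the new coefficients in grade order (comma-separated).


Clifford conjugate sign for grade k: (-1)^(k(k+1)/2)
Grade 1: (-1)^(1*2/2) = (-1)^1 = -1, coeff 4 -> -4
Grade 3: (-1)^(3*4/2) = (-1)^6 = 1, coeff 1 -> 1
Conjugated coefficients: -4, 1


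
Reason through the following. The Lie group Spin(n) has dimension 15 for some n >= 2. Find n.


dim Spin(n) = dim so(n) = n(n-1)/2.
Solve n(n-1)/2 = 15, i.e. n^2 - n - 30 = 0.
Discriminant = 1 + 8*15 = 121
n = (1 + sqrt(121))/2 = (1 + 11)/2 = 6


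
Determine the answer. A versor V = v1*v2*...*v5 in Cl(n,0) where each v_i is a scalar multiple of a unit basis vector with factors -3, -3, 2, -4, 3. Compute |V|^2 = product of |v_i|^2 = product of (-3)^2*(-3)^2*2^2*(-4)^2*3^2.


Each vector v_i has |v_i|^2 = s_i^2
Squared scales: (-3)^2 = 9, (-3)^2 = 9, 2^2 = 4, (-4)^2 = 16, 3^2 = 9
|V|^2 = 9 * 9 * 4 * 16 * 9
= 46656


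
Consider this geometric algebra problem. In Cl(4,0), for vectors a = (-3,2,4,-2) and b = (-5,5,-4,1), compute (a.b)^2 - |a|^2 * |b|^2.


a . b = (-3)*(-5) + 2*5 + 4*(-4) + (-2)*1
= 15 + 10 + (-16) + (-2) = 7
|a|^2 = (-3)^2 + 2^2 + 4^2 + (-2)^2 = 33
|b|^2 = (-5)^2 + 5^2 + (-4)^2 + 1^2 = 67
(a.b)^2 = 7^2 = 49
|a|^2 * |b|^2 = 33 * 67 = 2211
Result = 49 - 2211 = -2162


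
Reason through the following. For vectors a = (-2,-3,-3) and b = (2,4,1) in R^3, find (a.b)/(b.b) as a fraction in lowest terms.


Projection coefficient = (a . b) / (b . b)
a . b = (-2)*2 + (-3)*4 + (-3)*1
= -4 + (-12) + (-3) = -19
b . b = 2^2 + 4^2 + 1^2
= 4 + 16 + 1 = 21
Coefficient = -19/21
In lowest terms: -19/21


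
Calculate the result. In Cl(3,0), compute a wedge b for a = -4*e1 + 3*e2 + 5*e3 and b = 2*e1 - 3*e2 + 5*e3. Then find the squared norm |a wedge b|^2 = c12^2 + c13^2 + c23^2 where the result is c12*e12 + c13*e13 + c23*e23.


a wedge b = (a1*b2 - a2*b1)*e12 + (a1*b3 - a3*b1)*e13 + (a2*b3 - a3*b2)*e23
e12 coeff: (-4)*(-3) - 3*2 = 12 - 6 = 6
e13 coeff: (-4)*5 - 5*2 = -20 - 10 = -30
e23 coeff: 3*5 - 5*(-3) = 15 - (-15) = 30
|a wedge b|^2 = 6^2 + (-30)^2 + 30^2
= 36 + 900 + 900
= 1836


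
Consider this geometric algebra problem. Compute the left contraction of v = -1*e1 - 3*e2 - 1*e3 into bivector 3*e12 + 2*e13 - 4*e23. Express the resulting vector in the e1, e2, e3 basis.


Left contraction v _| B = <vB>_1 (grade-1 part of the geometric product vB).
Using e1_|e12 = e2, e2_|e12 = -e1, e1_|e13 = e3, e3_|e13 = -e1, e2_|e23 = e3, e3_|e23 = -e2:
e1 coeff: -v2*b12 - v3*b13 = -(-3)*(3) - (-1)*(2) = 11
e2 coeff: v1*b12 - v3*b23 = (-1)*(3) - (-1)*(-4) = -7
e3 coeff: v1*b13 + v2*b23 = (-1)*(2) + (-3)*(-4) = 10
v _| B = 11*e1 - 7*e2 + 10*e3


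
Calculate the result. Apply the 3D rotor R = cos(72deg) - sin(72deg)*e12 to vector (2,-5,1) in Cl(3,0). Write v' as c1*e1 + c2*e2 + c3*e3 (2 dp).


Rotor R = cos(72deg) - sin(72deg)*e12
Rotation angle theta = 2 * 72 = 144 degrees in the e12 plane (e1 -> e2).
The component perpendicular to the plane (e3) is invariant: v'_3 = v3 = 1.00
cos(144deg) = -0.8090, sin(144deg) = 0.5878
v'_1 = v1*cos(theta) - v2*sin(theta) = 2*(-0.8090) - (-5)*0.5878 = 1.32
v'_2 = v1*sin(theta) + v2*cos(theta) = 2*0.5878 + (-5)*(-0.8090) = 5.22
v' = 1.32*e1 + 5.22*e2 + 1.00*e3


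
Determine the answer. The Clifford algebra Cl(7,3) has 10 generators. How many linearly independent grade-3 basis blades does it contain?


Number of grade-k basis blades in Cl(p,q) with n = p + q is C(n, k).
n = 7 + 3 = 10
C(10, 3) = 10! / (3! * 7!)
= 3628800 / (6 * 5040)
= 120


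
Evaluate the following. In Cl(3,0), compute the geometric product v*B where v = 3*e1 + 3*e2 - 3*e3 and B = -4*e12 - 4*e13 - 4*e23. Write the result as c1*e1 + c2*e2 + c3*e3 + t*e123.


vB has grade-1 (vector) and grade-3 (trivector) parts: vB = (v _| B) + (v ^ B).
Vector part <vB>_1:
  e1: -v2*b12 - v3*b13 = -(3)*(-4) - (-3)*(-4) = 0
  e2: v1*b12 - v3*b23 = (3)*(-4) - (-3)*(-4) = -24
  e3: v1*b13 + v2*b23 = (3)*(-4) + (3)*(-4) = -24
Trivector part <vB>_3:
  e123: v1*b23 - v2*b13 + v3*b12 = (3)*(-4) - (3)*(-4) + (-3)*(-4) = 12
vB = 0*e1 - 24*e2 - 24*e3 + 12*e123


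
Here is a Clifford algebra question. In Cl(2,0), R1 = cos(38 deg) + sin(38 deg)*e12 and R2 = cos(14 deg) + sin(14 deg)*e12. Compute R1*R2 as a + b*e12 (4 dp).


Same-plane rotors commute and their half-angles add:
R1*R2 = cos(a1 + a2) + sin(a1 + a2)*e12.
a1 + a2 = 38 + 14 = 52 deg
cos(52 deg) = 0.6157
sin(52 deg) = 0.7880
R1*R2 = 0.6157 + 0.7880*e12


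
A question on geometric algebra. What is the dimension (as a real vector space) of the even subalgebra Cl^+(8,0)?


Even subalgebra dimension = 2^(n-1)
n = 8 + 0 = 8
2^(8 - 1) = 2^7 = 128
Verification: sum of C(8,k) for even k = 1 + 28 + 70 + 28 + 1 = 128
Result = 128


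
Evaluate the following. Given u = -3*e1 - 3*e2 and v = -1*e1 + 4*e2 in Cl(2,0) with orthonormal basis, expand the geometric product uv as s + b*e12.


Expand: (-3*e1 - 3*e2)(-1*e1 + 4*e2)
= (-3)*(-1)*e1e1 + (-3)*4*e1e2 + (-3)*(-1)*e2e1 + (-3)*4*e2e2
Using e1^2 = e2^2 = 1, e2e1 = -e1e2:
Scalar part s = (-3)*(-1) + (-3)*4 = 3 + (-12) = -9
Bivector part b = (-3)*4 - (-3)*(-1) = -12 - 3 = -15
uv = -9 - 15*e12


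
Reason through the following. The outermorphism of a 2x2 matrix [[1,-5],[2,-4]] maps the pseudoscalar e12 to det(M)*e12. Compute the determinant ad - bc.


The outermorphism of a linear map f sends e1^e2 to f(e1)^f(e2).
f(e1) = 1*e1 + 2*e2
f(e2) = -5*e1 - 4*e2
f(e1) ^ f(e2) = (1*e1 + 2*e2) ^ (-5*e1 - 4*e2)
= 1*(-4)*e12 + 2*(-5)*e21
= (-4 - (-10))*e12
= 6*e12
Coefficient = 6


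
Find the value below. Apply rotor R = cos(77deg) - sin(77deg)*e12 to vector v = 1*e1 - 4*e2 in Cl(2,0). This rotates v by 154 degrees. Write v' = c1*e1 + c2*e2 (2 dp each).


Rotor R = cos(77deg) - sin(77deg)*e12
Rotation angle theta = 2 * 77 = 154 degrees
v' = R*v*~R rotates v by theta.
cos(154deg) = -0.8988, sin(154deg) = 0.4384
v'_1 = 1*cos(154deg) - (-4)*sin(154deg)
= 1*(-0.8988) - (-4)*0.4384
= 0.85
v'_2 = 1*sin(154deg) + (-4)*cos(154deg)
= 1*0.4384 + (-4)*(-0.8988)
= 4.03
v' = 0.85*e1 + 4.03*e2


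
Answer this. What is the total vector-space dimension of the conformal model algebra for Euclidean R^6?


The conformal model of R^6 uses Cl(7,1): the 6 Euclidean generators plus two extra orthogonal generators e+ (e+^2 = +1) and e- (e-^2 = -1), from which the null vectors e0, einf are built.
Number of generators m = 6 + 2 = 8.
dim Cl(p,q) = 2^m = 2^8 = 256


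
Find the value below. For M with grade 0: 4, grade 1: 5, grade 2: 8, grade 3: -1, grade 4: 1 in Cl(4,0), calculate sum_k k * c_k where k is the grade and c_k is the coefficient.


Grade-weighted sum = sum of grade_k * coefficient_k
0*4 = 0
1*5 = 5
2*8 = 16
3*(-1) = -3
4*1 = 4
Total = 0 + 5 + 16 + (-3) + 4 = 22


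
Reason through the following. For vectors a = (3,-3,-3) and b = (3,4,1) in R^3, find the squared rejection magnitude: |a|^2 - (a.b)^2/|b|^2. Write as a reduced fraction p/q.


|a|^2 = 3^2 + (-3)^2 + (-3)^2 = 27
|b|^2 = 3^2 + 4^2 + 1^2 = 26
a . b = 3*3 + (-3)*4 + (-3)*1 = -6
(a.b)^2 = (-6)^2 = 36
|rej|^2 = 27 - 36/26
= (702 - 36)/26
= 666/26
In lowest terms: 333/13


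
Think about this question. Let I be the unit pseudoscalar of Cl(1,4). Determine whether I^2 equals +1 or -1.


The pseudoscalar I = e1...e_n (product of all n generators) of Cl(p,q) satisfies I^2 = (-1)^(q + n(n-1)/2).
p = 1, q = 4, n = p + q = 5
n(n-1)/2 = 5 * 4 / 2 = 10
Exponent = q + n(n-1)/2 = 4 + 10 = 14
I^2 = (-1)^14 = +1


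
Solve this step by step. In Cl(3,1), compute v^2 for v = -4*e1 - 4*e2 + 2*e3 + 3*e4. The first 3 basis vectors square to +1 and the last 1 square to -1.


v^2 = sum of c_i^2 * e_i^2
Positive signature terms (e_i^2 = +1): (-4)^2 + (-4)^2 + 2^2 = 36
Negative signature terms (e_j^2 = -1): 3^2 = 9
v^2 = 36 - 9 = 27


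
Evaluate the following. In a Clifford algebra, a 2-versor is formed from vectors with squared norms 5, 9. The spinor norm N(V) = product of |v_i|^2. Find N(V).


Spinor norm N(V) = |v1|^2 * |v2|^2 * ... * |v2|^2
= 5 * 9
Running product: 5, 45
N(V) = 45


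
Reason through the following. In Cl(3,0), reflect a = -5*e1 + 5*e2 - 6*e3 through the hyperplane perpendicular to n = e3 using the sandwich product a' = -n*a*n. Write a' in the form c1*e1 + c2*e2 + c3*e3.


Reflection formula: a' = -n*a*n, with n = e3 (unit vector, n^2 = 1).
For reflection through hyperplane perp to e3:
The component along e3 flips sign, others stay.
a = (-5, 5, -6)
a' = (-5, 5, 6)
a' = -5*e1 + 5*e2 + 6*e3


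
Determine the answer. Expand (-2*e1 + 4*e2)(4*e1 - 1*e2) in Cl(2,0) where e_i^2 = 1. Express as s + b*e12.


Expand: (-2*e1 + 4*e2)(4*e1 - 1*e2)
= (-2)*4*e1e1 + (-2)*(-1)*e1e2 + 4*4*e2e1 + 4*(-1)*e2e2
Using e1^2 = e2^2 = 1, e2e1 = -e1e2:
Scalar part s = (-2)*4 + 4*(-1) = -8 + (-4) = -12
Bivector part b = (-2)*(-1) - 4*4 = 2 - 16 = -14
uv = -12 - 14*e12


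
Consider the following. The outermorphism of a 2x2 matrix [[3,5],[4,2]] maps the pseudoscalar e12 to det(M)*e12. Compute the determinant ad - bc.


The outermorphism of a linear map f sends e1^e2 to f(e1)^f(e2).
f(e1) = 3*e1 + 4*e2
f(e2) = 5*e1 + 2*e2
f(e1) ^ f(e2) = (3*e1 + 4*e2) ^ (5*e1 + 2*e2)
= 3*2*e12 + 4*5*e21
= (6 - 20)*e12
= -14*e12
Coefficient = -14


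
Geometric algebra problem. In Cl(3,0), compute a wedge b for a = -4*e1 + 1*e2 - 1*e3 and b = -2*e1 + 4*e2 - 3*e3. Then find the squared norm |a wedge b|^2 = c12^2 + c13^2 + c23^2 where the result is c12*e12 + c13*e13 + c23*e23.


a wedge b = (a1*b2 - a2*b1)*e12 + (a1*b3 - a3*b1)*e13 + (a2*b3 - a3*b2)*e23
e12 coeff: (-4)*4 - 1*(-2) = -16 - (-2) = -14
e13 coeff: (-4)*(-3) - (-1)*(-2) = 12 - 2 = 10
e23 coeff: 1*(-3) - (-1)*4 = -3 - (-4) = 1
|a wedge b|^2 = (-14)^2 + 10^2 + 1^2
= 196 + 100 + 1
= 297


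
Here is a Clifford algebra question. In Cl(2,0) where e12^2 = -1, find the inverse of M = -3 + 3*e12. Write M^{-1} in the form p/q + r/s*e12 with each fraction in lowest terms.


M = -3 + 3*e12, where e12^2 = -1.
Since M commutes with its reverse ~M = a - b*e12, M * ~M = a^2 - b^2*e12^2 = a^2 + b^2.
So M^{-1} = ~M / (a^2 + b^2) = (a - b*e12)/(a^2 + b^2).
a^2 + b^2 = 9 + 9 = 18
Scalar part = -3/18 = -1/6
Bivector coeff = -3/18 = -1/6
M^{-1} = -1/6 - 1/6*e12


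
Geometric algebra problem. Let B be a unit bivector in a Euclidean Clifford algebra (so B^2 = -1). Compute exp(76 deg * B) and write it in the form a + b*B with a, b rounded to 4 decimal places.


For a unit bivector B with B^2 = -1, the exponential series gives
e^(theta*B) = cos(theta) + sin(theta)*B (the GA analogue of Euler's formula).
theta = 76 degrees = 1.32645 rad
cos(76 deg) = 0.2419
sin(76 deg) = 0.9703
exp(theta*B) = 0.2419 + 0.9703*B


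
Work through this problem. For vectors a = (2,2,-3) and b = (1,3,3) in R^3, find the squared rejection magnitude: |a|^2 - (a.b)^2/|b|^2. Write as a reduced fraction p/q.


|a|^2 = 2^2 + 2^2 + (-3)^2 = 17
|b|^2 = 1^2 + 3^2 + 3^2 = 19
a . b = 2*1 + 2*3 + (-3)*3 = -1
(a.b)^2 = (-1)^2 = 1
|rej|^2 = 17 - 1/19
= (323 - 1)/19
= 322/19
In lowest terms: 322/19


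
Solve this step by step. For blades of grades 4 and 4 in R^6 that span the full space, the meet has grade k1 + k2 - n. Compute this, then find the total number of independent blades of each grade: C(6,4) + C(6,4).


Meet grade = grade(A) + grade(B) - n
= 4 + 4 - 6 = 2
C(6,4) = 15
C(6,4) = 15
dim_A + dim_B = 15 + 15 = 30


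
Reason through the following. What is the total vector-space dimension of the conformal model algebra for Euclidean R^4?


The conformal model of R^4 uses Cl(5,1): the 4 Euclidean generators plus two extra orthogonal generators e+ (e+^2 = +1) and e- (e-^2 = -1), from which the null vectors e0, einf are built.
Number of generators m = 4 + 2 = 6.
dim Cl(p,q) = 2^m = 2^6 = 64


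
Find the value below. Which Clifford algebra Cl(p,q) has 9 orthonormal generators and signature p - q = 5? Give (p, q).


We need p + q = 9 and p - q = 5.
Adding: 2p = 9 + 5 = 14, so p = 7.
Then q = 9 - 7 = 2.
(p, q) = (7, 2)


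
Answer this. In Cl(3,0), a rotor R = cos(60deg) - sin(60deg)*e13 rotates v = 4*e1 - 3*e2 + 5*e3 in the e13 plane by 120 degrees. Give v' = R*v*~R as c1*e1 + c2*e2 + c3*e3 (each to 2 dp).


Rotor R = cos(60deg) - sin(60deg)*e13
Rotation angle theta = 2 * 60 = 120 degrees in the e13 plane (e1 -> e3).
The component perpendicular to the plane (e2) is invariant: v'_2 = v2 = -3.00
cos(120deg) = -0.5000, sin(120deg) = 0.8660
v'_1 = v1*cos(theta) - v3*sin(theta) = 4*(-0.5000) - 5*0.8660 = -6.33
v'_3 = v1*sin(theta) + v3*cos(theta) = 4*0.8660 + 5*(-0.5000) = 0.96
v' = -6.33*e1 - 3.00*e2 + 0.96*e3


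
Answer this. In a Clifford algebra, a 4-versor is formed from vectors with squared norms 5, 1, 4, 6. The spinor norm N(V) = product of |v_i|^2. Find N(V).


Spinor norm N(V) = |v1|^2 * |v2|^2 * ... * |v4|^2
= 5 * 1 * 4 * 6
Running product: 5, 5, 20, 120
N(V) = 120


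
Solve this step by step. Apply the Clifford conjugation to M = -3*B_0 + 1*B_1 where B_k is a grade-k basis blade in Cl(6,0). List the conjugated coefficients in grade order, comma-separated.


Clifford conjugate sign for grade k: (-1)^(k(k+1)/2)
Grade 0: (-1)^(0*1/2) = (-1)^0 = 1, coeff -3 -> -3
Grade 1: (-1)^(1*2/2) = (-1)^1 = -1, coeff 1 -> -1
Conjugated coefficients: -3, -1


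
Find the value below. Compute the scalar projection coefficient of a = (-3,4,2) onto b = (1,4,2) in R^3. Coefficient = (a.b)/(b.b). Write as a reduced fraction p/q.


Projection coefficient = (a . b) / (b . b)
a . b = (-3)*1 + 4*4 + 2*2
= -3 + 16 + 4 = 17
b . b = 1^2 + 4^2 + 2^2
= 1 + 16 + 4 = 21
Coefficient = 17/21
In lowest terms: 17/21


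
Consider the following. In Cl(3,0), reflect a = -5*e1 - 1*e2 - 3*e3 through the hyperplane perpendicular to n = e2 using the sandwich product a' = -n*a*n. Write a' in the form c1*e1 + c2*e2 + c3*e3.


Reflection formula: a' = -n*a*n, with n = e2 (unit vector, n^2 = 1).
For reflection through hyperplane perp to e2:
The component along e2 flips sign, others stay.
a = (-5, -1, -3)
a' = (-5, 1, -3)
a' = -5*e1 + 1*e2 - 3*e3


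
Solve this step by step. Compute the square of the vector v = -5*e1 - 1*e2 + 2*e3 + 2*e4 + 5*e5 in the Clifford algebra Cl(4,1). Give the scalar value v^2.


v^2 = sum of c_i^2 * e_i^2
Positive signature terms (e_i^2 = +1): (-5)^2 + (-1)^2 + 2^2 + 2^2 = 34
Negative signature terms (e_j^2 = -1): 5^2 = 25
v^2 = 34 - 25 = 9


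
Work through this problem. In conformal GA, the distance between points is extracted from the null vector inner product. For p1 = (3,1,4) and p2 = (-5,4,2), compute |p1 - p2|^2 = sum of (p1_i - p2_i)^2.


p1 - p2 = (8, -3, 2)
|p1 - p2|^2 = 8^2 + (-3)^2 + 2^2
= 64 + 9 + 4
= 77


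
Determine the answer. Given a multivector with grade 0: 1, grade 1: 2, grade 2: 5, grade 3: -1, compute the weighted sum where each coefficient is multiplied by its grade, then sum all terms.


Grade-weighted sum = sum of grade_k * coefficient_k
0*1 = 0
1*2 = 2
2*5 = 10
3*(-1) = -3
Total = 0 + 2 + 10 + (-3) = 9


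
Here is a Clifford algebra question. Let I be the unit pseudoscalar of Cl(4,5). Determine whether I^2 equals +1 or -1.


The pseudoscalar I = e1...e_n (product of all n generators) of Cl(p,q) satisfies I^2 = (-1)^(q + n(n-1)/2).
p = 4, q = 5, n = p + q = 9
n(n-1)/2 = 9 * 8 / 2 = 36
Exponent = q + n(n-1)/2 = 5 + 36 = 41
I^2 = (-1)^41 = -1


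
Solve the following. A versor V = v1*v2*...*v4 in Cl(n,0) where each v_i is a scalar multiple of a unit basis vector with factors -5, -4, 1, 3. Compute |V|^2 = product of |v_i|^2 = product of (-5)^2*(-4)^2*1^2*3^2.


Each vector v_i has |v_i|^2 = s_i^2
Squared scales: (-5)^2 = 25, (-4)^2 = 16, 1^2 = 1, 3^2 = 9
|V|^2 = 25 * 16 * 1 * 9
= 3600


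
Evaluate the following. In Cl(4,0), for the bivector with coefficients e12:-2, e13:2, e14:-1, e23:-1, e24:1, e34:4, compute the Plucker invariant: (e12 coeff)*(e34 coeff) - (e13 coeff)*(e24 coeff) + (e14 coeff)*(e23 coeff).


Plucker relation: af - be + cd
a*f = (-2)*4 = -8
b*e = 2*1 = 2
c*d = (-1)*(-1) = 1
af - be + cd = -8 - 2 + 1
= -9


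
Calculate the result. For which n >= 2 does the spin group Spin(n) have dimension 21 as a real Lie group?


dim Spin(n) = dim so(n) = n(n-1)/2.
Solve n(n-1)/2 = 21, i.e. n^2 - n - 42 = 0.
Discriminant = 1 + 8*21 = 169
n = (1 + sqrt(169))/2 = (1 + 13)/2 = 7


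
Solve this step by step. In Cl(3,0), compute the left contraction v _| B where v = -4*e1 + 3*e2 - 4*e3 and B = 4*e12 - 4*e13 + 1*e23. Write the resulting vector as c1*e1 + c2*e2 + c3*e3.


Left contraction v _| B = <vB>_1 (grade-1 part of the geometric product vB).
Using e1_|e12 = e2, e2_|e12 = -e1, e1_|e13 = e3, e3_|e13 = -e1, e2_|e23 = e3, e3_|e23 = -e2:
e1 coeff: -v2*b12 - v3*b13 = -(3)*(4) - (-4)*(-4) = -28
e2 coeff: v1*b12 - v3*b23 = (-4)*(4) - (-4)*(1) = -12
e3 coeff: v1*b13 + v2*b23 = (-4)*(-4) + (3)*(1) = 19
v _| B = -28*e1 - 12*e2 + 19*e3


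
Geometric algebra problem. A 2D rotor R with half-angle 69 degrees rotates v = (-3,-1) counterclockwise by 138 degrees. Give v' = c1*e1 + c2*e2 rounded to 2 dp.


Rotor R = cos(69deg) - sin(69deg)*e12
Rotation angle theta = 2 * 69 = 138 degrees
v' = R*v*~R rotates v by theta.
cos(138deg) = -0.7431, sin(138deg) = 0.6691
v'_1 = -3*cos(138deg) - (-1)*sin(138deg)
= -3*(-0.7431) - (-1)*0.6691
= 2.90
v'_2 = -3*sin(138deg) + (-1)*cos(138deg)
= -3*0.6691 + (-1)*(-0.7431)
= -1.26
v' = 2.90*e1 - 1.26*e2


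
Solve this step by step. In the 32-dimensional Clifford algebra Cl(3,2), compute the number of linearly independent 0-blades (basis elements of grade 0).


Number of grade-k basis blades in Cl(p,q) with n = p + q is C(n, k).
n = 3 + 2 = 5
C(5, 0) = 5! / (0! * 5!)
= 120 / (1 * 120)
= 1


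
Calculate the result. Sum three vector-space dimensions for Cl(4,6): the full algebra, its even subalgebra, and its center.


n = 4 + 6 = 10
Total dim = 2^10 = 1024
Even subalgebra dim = 2^9 = 512
n is even, so center dim = 1
Sum = 1024 + 512 + 1 = 1537


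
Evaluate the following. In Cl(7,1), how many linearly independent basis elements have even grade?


Even subalgebra dimension = 2^(n-1)
n = 7 + 1 = 8
2^(8 - 1) = 2^7 = 128
Verification: sum of C(8,k) for even k = 1 + 28 + 70 + 28 + 1 = 128
Result = 128


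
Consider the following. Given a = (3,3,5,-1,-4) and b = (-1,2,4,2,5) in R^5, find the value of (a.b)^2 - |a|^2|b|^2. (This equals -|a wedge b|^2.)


a . b = 3*(-1) + 3*2 + 5*4 + (-1)*2 + (-4)*5
= -3 + 6 + 20 + (-2) + (-20) = 1
|a|^2 = 3^2 + 3^2 + 5^2 + (-1)^2 + (-4)^2 = 60
|b|^2 = (-1)^2 + 2^2 + 4^2 + 2^2 + 5^2 = 50
(a.b)^2 = 1^2 = 1
|a|^2 * |b|^2 = 60 * 50 = 3000
Result = 1 - 3000 = -2999


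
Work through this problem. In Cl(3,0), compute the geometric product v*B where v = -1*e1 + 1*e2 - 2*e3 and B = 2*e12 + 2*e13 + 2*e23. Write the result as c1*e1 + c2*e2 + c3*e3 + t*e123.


vB has grade-1 (vector) and grade-3 (trivector) parts: vB = (v _| B) + (v ^ B).
Vector part <vB>_1:
  e1: -v2*b12 - v3*b13 = -(1)*(2) - (-2)*(2) = 2
  e2: v1*b12 - v3*b23 = (-1)*(2) - (-2)*(2) = 2
  e3: v1*b13 + v2*b23 = (-1)*(2) + (1)*(2) = 0
Trivector part <vB>_3:
  e123: v1*b23 - v2*b13 + v3*b12 = (-1)*(2) - (1)*(2) + (-2)*(2) = -8
vB = 2*e1 + 2*e2 + 0*e3 - 8*e123


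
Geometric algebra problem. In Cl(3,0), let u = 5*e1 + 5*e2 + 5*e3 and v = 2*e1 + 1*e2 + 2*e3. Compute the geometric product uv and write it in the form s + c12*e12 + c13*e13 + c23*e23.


In Cl(3,0): e_i^2 = 1, e_ie_j = -e_je_i for i != j.
Scalar part = u . v = 5*2 + 5*1 + 5*2
= 10 + 5 + 10 = 25
e12 coeff = 5*1 - 5*2 = 5 - 10 = -5
e13 coeff = 5*2 - 5*2 = 10 - 10 = 0
e23 coeff = 5*2 - 5*1 = 10 - 5 = 5
uv = 25 - 5*e12 + 0*e13 + 5*e23


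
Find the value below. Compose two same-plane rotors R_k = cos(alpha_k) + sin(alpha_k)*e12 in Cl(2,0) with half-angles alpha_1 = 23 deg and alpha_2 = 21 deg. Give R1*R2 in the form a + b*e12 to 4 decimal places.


Same-plane rotors commute and their half-angles add:
R1*R2 = cos(a1 + a2) + sin(a1 + a2)*e12.
a1 + a2 = 23 + 21 = 44 deg
cos(44 deg) = 0.7193
sin(44 deg) = 0.6947
R1*R2 = 0.7193 + 0.6947*e12


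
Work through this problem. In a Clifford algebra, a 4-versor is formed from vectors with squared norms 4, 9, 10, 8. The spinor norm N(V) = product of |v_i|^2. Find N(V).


Spinor norm N(V) = |v1|^2 * |v2|^2 * ... * |v4|^2
= 4 * 9 * 10 * 8
Running product: 4, 36, 360, 2880
N(V) = 2880


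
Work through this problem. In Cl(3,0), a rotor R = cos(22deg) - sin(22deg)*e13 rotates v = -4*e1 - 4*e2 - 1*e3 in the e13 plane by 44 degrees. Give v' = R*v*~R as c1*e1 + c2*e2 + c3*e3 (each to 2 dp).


Rotor R = cos(22deg) - sin(22deg)*e13
Rotation angle theta = 2 * 22 = 44 degrees in the e13 plane (e1 -> e3).
The component perpendicular to the plane (e2) is invariant: v'_2 = v2 = -4.00
cos(44deg) = 0.7193, sin(44deg) = 0.6947
v'_1 = v1*cos(theta) - v3*sin(theta) = -4*0.7193 - (-1)*0.6947 = -2.18
v'_3 = v1*sin(theta) + v3*cos(theta) = -4*0.6947 + (-1)*0.7193 = -3.50
v' = -2.18*e1 - 4.00*e2 - 3.50*e3


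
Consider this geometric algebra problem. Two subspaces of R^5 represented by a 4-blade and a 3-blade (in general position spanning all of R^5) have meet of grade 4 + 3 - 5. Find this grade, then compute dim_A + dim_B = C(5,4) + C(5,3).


Meet grade = grade(A) + grade(B) - n
= 4 + 3 - 5 = 2
C(5,4) = 5
C(5,3) = 10
dim_A + dim_B = 5 + 10 = 15


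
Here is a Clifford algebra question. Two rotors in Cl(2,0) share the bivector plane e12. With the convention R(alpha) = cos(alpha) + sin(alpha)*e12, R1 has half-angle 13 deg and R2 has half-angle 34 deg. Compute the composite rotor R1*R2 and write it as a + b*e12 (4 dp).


Same-plane rotors commute and their half-angles add:
R1*R2 = cos(a1 + a2) + sin(a1 + a2)*e12.
a1 + a2 = 13 + 34 = 47 deg
cos(47 deg) = 0.6820
sin(47 deg) = 0.7314
R1*R2 = 0.6820 + 0.7314*e12


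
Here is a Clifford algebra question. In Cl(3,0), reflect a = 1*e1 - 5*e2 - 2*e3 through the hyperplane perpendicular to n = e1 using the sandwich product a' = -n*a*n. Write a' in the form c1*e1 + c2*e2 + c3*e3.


Reflection formula: a' = -n*a*n, with n = e1 (unit vector, n^2 = 1).
For reflection through hyperplane perp to e1:
The component along e1 flips sign, others stay.
a = (1, -5, -2)
a' = (-1, -5, -2)
a' = -1*e1 - 5*e2 - 2*e3


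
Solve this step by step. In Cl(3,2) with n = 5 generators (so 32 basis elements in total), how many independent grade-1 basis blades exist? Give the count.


Number of grade-k basis blades in Cl(p,q) with n = p + q is C(n, k).
n = 3 + 2 = 5
C(5, 1) = 5! / (1! * 4!)
= 120 / (1 * 24)
= 5


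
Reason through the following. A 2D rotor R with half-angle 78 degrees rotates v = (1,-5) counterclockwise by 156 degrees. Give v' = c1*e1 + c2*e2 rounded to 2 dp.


Rotor R = cos(78deg) - sin(78deg)*e12
Rotation angle theta = 2 * 78 = 156 degrees
v' = R*v*~R rotates v by theta.
cos(156deg) = -0.9135, sin(156deg) = 0.4067
v'_1 = 1*cos(156deg) - (-5)*sin(156deg)
= 1*(-0.9135) - (-5)*0.4067
= 1.12
v'_2 = 1*sin(156deg) + (-5)*cos(156deg)
= 1*0.4067 + (-5)*(-0.9135)
= 4.97
v' = 1.12*e1 + 4.97*e2


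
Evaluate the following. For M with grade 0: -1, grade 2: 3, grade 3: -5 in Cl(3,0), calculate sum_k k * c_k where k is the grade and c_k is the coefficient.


Grade-weighted sum = sum of grade_k * coefficient_k
0*(-1) = 0
2*3 = 6
3*(-5) = -15
Total = 0 + 6 + (-15) = -9


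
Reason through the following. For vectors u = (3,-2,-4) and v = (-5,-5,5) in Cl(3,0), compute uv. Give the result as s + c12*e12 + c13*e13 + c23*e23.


In Cl(3,0): e_i^2 = 1, e_ie_j = -e_je_i for i != j.
Scalar part = u . v = 3*(-5) + (-2)*(-5) + (-4)*5
= -15 + 10 + (-20) = -25
e12 coeff = 3*(-5) - (-2)*(-5) = -15 - 10 = -25
e13 coeff = 3*5 - (-4)*(-5) = 15 - 20 = -5
e23 coeff = (-2)*5 - (-4)*(-5) = -10 - 20 = -30
uv = -25 - 25*e12 - 5*e13 - 30*e23


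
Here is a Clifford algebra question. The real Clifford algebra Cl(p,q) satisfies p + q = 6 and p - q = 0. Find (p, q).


We need p + q = 6 and p - q = 0.
Adding: 2p = 6 + 0 = 6, so p = 3.
Then q = 6 - 3 = 3.
(p, q) = (3, 3)


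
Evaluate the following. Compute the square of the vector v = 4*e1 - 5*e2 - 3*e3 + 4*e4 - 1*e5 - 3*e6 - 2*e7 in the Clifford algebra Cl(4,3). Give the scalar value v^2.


v^2 = sum of c_i^2 * e_i^2
Positive signature terms (e_i^2 = +1): 4^2 + (-5)^2 + (-3)^2 + 4^2 = 66
Negative signature terms (e_j^2 = -1): (-1)^2 + (-3)^2 + (-2)^2 = 14
v^2 = 66 - 14 = 52


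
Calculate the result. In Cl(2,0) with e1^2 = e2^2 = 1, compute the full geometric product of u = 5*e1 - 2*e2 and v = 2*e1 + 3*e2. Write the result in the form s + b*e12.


Expand: (5*e1 - 2*e2)(2*e1 + 3*e2)
= 5*2*e1e1 + 5*3*e1e2 + (-2)*2*e2e1 + (-2)*3*e2e2
Using e1^2 = e2^2 = 1, e2e1 = -e1e2:
Scalar part s = 5*2 + (-2)*3 = 10 + (-6) = 4
Bivector part b = 5*3 - (-2)*2 = 15 - (-4) = 19
uv = 4 + 19*e12


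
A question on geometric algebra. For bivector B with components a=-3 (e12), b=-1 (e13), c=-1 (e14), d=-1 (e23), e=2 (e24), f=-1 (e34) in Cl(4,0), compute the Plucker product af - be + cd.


Plucker relation: af - be + cd
a*f = (-3)*(-1) = 3
b*e = (-1)*2 = -2
c*d = (-1)*(-1) = 1
af - be + cd = 3 - (-2) + 1
= 6


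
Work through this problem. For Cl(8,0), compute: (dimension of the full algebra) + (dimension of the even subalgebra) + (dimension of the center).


n = 8 + 0 = 8
Total dim = 2^8 = 256
Even subalgebra dim = 2^7 = 128
n is even, so center dim = 1
Sum = 256 + 128 + 1 = 385


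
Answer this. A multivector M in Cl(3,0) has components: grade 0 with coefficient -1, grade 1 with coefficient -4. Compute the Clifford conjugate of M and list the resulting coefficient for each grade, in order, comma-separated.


Clifford conjugate sign for grade k: (-1)^(k(k+1)/2)
Grade 0: (-1)^(0*1/2) = (-1)^0 = 1, coeff -1 -> -1
Grade 1: (-1)^(1*2/2) = (-1)^1 = -1, coeff -4 -> 4
Conjugated coefficients: -1, 4


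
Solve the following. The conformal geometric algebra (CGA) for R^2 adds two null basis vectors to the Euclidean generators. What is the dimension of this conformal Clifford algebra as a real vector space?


The conformal model of R^2 uses Cl(3,1): the 2 Euclidean generators plus two extra orthogonal generators e+ (e+^2 = +1) and e- (e-^2 = -1), from which the null vectors e0, einf are built.
Number of generators m = 2 + 2 = 4.
dim Cl(p,q) = 2^m = 2^4 = 16


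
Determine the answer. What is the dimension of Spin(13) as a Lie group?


Spin(n) double-covers SO(n); both have Lie algebra so(n) of dimension n(n-1)/2.
n = 13
n(n-1) = 13 * 12 = 156
dim Spin(13) = 156/2 = 78


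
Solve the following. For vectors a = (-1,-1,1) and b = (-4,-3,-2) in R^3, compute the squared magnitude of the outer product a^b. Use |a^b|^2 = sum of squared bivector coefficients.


a wedge b = (a1*b2 - a2*b1)*e12 + (a1*b3 - a3*b1)*e13 + (a2*b3 - a3*b2)*e23
e12 coeff: (-1)*(-3) - (-1)*(-4) = 3 - 4 = -1
e13 coeff: (-1)*(-2) - 1*(-4) = 2 - (-4) = 6
e23 coeff: (-1)*(-2) - 1*(-3) = 2 - (-3) = 5
|a wedge b|^2 = (-1)^2 + 6^2 + 5^2
= 1 + 36 + 25
= 62


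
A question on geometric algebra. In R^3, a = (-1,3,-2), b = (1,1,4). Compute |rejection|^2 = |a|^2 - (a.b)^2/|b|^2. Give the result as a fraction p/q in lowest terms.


|a|^2 = (-1)^2 + 3^2 + (-2)^2 = 14
|b|^2 = 1^2 + 1^2 + 4^2 = 18
a . b = (-1)*1 + 3*1 + (-2)*4 = -6
(a.b)^2 = (-6)^2 = 36
|rej|^2 = 14 - 36/18
= (252 - 36)/18
= 216/18
In lowest terms: 12/1


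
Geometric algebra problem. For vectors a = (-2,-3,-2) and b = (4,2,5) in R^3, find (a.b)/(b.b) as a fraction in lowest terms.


Projection coefficient = (a . b) / (b . b)
a . b = (-2)*4 + (-3)*2 + (-2)*5
= -8 + (-6) + (-10) = -24
b . b = 4^2 + 2^2 + 5^2
= 16 + 4 + 25 = 45
Coefficient = -24/45
In lowest terms: -8/15


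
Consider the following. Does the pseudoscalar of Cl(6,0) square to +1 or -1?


The pseudoscalar I = e1...e_n (product of all n generators) of Cl(p,q) satisfies I^2 = (-1)^(q + n(n-1)/2).
p = 6, q = 0, n = p + q = 6
n(n-1)/2 = 6 * 5 / 2 = 15
Exponent = q + n(n-1)/2 = 0 + 15 = 15
I^2 = (-1)^15 = -1


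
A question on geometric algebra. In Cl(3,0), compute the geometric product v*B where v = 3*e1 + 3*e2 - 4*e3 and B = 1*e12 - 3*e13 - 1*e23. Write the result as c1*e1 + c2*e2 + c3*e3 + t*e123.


vB has grade-1 (vector) and grade-3 (trivector) parts: vB = (v _| B) + (v ^ B).
Vector part <vB>_1:
  e1: -v2*b12 - v3*b13 = -(3)*(1) - (-4)*(-3) = -15
  e2: v1*b12 - v3*b23 = (3)*(1) - (-4)*(-1) = -1
  e3: v1*b13 + v2*b23 = (3)*(-3) + (3)*(-1) = -12
Trivector part <vB>_3:
  e123: v1*b23 - v2*b13 + v3*b12 = (3)*(-1) - (3)*(-3) + (-4)*(1) = 2
vB = -15*e1 - 1*e2 - 12*e3 + 2*e123


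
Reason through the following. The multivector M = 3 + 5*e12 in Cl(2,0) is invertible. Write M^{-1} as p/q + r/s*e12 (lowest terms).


M = 3 + 5*e12, where e12^2 = -1.
Since M commutes with its reverse ~M = a - b*e12, M * ~M = a^2 - b^2*e12^2 = a^2 + b^2.
So M^{-1} = ~M / (a^2 + b^2) = (a - b*e12)/(a^2 + b^2).
a^2 + b^2 = 9 + 25 = 34
Scalar part = 3/34 = 3/34
Bivector coeff = -5/34 = -5/34
M^{-1} = 3/34 - 5/34*e12


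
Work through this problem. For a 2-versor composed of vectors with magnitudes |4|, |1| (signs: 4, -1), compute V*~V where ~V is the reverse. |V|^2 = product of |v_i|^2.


Each vector v_i has |v_i|^2 = s_i^2
Squared scales: 4^2 = 16, (-1)^2 = 1
|V|^2 = 16 * 1
= 16


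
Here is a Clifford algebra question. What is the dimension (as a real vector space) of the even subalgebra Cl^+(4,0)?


Even subalgebra dimension = 2^(n-1)
n = 4 + 0 = 4
2^(4 - 1) = 2^3 = 8
Verification: sum of C(4,k) for even k = 1 + 6 + 1 = 8
Result = 8


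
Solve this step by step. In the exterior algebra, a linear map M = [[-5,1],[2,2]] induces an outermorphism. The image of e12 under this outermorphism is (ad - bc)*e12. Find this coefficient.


The outermorphism of a linear map f sends e1^e2 to f(e1)^f(e2).
f(e1) = -5*e1 + 2*e2
f(e2) = 1*e1 + 2*e2
f(e1) ^ f(e2) = (-5*e1 + 2*e2) ^ (1*e1 + 2*e2)
= (-5)*2*e12 + 2*1*e21
= (-10 - 2)*e12
= -12*e12
Coefficient = -12


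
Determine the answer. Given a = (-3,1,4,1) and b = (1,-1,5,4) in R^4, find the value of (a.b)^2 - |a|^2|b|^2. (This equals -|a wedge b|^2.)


a . b = (-3)*1 + 1*(-1) + 4*5 + 1*4
= -3 + (-1) + 20 + 4 = 20
|a|^2 = (-3)^2 + 1^2 + 4^2 + 1^2 = 27
|b|^2 = 1^2 + (-1)^2 + 5^2 + 4^2 = 43
(a.b)^2 = 20^2 = 400
|a|^2 * |b|^2 = 27 * 43 = 1161
Result = 400 - 1161 = -761


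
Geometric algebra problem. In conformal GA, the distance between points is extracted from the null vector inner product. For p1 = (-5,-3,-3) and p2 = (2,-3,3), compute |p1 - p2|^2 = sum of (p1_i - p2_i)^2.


p1 - p2 = (-7, 0, -6)
|p1 - p2|^2 = (-7)^2 + 0^2 + (-6)^2
= 49 + 0 + 36
= 85


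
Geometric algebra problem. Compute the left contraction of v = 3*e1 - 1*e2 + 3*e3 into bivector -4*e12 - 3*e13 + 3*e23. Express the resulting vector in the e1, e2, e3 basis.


Left contraction v _| B = <vB>_1 (grade-1 part of the geometric product vB).
Using e1_|e12 = e2, e2_|e12 = -e1, e1_|e13 = e3, e3_|e13 = -e1, e2_|e23 = e3, e3_|e23 = -e2:
e1 coeff: -v2*b12 - v3*b13 = -(-1)*(-4) - (3)*(-3) = 5
e2 coeff: v1*b12 - v3*b23 = (3)*(-4) - (3)*(3) = -21
e3 coeff: v1*b13 + v2*b23 = (3)*(-3) + (-1)*(3) = -12
v _| B = 5*e1 - 21*e2 - 12*e3


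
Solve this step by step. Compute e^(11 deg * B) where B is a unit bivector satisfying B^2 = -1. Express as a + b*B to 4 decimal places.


For a unit bivector B with B^2 = -1, the exponential series gives
e^(theta*B) = cos(theta) + sin(theta)*B (the GA analogue of Euler's formula).
theta = 11 degrees = 0.191986 rad
cos(11 deg) = 0.9816
sin(11 deg) = 0.1908
exp(theta*B) = 0.9816 + 0.1908*B


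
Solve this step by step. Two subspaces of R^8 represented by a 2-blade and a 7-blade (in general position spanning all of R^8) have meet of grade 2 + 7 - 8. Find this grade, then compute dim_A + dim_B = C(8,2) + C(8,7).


Meet grade = grade(A) + grade(B) - n
= 2 + 7 - 8 = 1
C(8,2) = 28
C(8,7) = 8
dim_A + dim_B = 28 + 8 = 36


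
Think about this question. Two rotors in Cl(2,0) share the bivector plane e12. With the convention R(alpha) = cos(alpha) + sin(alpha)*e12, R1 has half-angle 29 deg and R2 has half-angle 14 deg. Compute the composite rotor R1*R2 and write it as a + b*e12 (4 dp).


Same-plane rotors commute and their half-angles add:
R1*R2 = cos(a1 + a2) + sin(a1 + a2)*e12.
a1 + a2 = 29 + 14 = 43 deg
cos(43 deg) = 0.7314
sin(43 deg) = 0.6820
R1*R2 = 0.7314 + 0.6820*e12


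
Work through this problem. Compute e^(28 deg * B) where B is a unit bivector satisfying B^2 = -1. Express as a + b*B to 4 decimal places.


For a unit bivector B with B^2 = -1, the exponential series gives
e^(theta*B) = cos(theta) + sin(theta)*B (the GA analogue of Euler's formula).
theta = 28 degrees = 0.488692 rad
cos(28 deg) = 0.8829
sin(28 deg) = 0.4695
exp(theta*B) = 0.8829 + 0.4695*B


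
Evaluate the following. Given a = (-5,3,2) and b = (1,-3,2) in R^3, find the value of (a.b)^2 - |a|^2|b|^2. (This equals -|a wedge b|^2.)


a . b = (-5)*1 + 3*(-3) + 2*2
= -5 + (-9) + 4 = -10
|a|^2 = (-5)^2 + 3^2 + 2^2 = 38
|b|^2 = 1^2 + (-3)^2 + 2^2 = 14
(a.b)^2 = (-10)^2 = 100
|a|^2 * |b|^2 = 38 * 14 = 532
Result = 100 - 532 = -432


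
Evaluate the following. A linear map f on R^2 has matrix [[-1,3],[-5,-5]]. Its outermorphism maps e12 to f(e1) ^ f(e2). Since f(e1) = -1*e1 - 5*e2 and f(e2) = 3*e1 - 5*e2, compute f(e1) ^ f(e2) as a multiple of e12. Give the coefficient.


The outermorphism of a linear map f sends e1^e2 to f(e1)^f(e2).
f(e1) = -1*e1 - 5*e2
f(e2) = 3*e1 - 5*e2
f(e1) ^ f(e2) = (-1*e1 - 5*e2) ^ (3*e1 - 5*e2)
= (-1)*(-5)*e12 + (-5)*3*e21
= (5 - (-15))*e12
= 20*e12
Coefficient = 20


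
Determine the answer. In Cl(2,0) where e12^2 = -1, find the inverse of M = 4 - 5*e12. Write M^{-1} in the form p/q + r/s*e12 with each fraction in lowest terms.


M = 4 - 5*e12, where e12^2 = -1.
Since M commutes with its reverse ~M = a - b*e12, M * ~M = a^2 - b^2*e12^2 = a^2 + b^2.
So M^{-1} = ~M / (a^2 + b^2) = (a - b*e12)/(a^2 + b^2).
a^2 + b^2 = 16 + 25 = 41
Scalar part = 4/41 = 4/41
Bivector coeff = 5/41 = 5/41
M^{-1} = 4/41 + 5/41*e12


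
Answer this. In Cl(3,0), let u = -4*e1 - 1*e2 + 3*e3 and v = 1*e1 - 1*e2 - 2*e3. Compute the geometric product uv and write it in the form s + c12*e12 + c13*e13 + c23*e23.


In Cl(3,0): e_i^2 = 1, e_ie_j = -e_je_i for i != j.
Scalar part = u . v = (-4)*1 + (-1)*(-1) + 3*(-2)
= -4 + 1 + (-6) = -9
e12 coeff = (-4)*(-1) - (-1)*1 = 4 - (-1) = 5
e13 coeff = (-4)*(-2) - 3*1 = 8 - 3 = 5
e23 coeff = (-1)*(-2) - 3*(-1) = 2 - (-3) = 5
uv = -9 + 5*e12 + 5*e13 + 5*e23


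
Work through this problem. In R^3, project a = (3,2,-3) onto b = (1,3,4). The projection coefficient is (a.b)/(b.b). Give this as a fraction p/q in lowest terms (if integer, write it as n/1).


Projection coefficient = (a . b) / (b . b)
a . b = 3*1 + 2*3 + (-3)*4
= 3 + 6 + (-12) = -3
b . b = 1^2 + 3^2 + 4^2
= 1 + 9 + 16 = 26
Coefficient = -3/26
In lowest terms: -3/26


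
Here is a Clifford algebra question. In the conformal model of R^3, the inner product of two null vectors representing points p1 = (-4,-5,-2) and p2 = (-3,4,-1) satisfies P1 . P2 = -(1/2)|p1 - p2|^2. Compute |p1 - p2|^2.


p1 - p2 = (-1, -9, -1)
|p1 - p2|^2 = (-1)^2 + (-9)^2 + (-1)^2
= 1 + 81 + 1
= 83


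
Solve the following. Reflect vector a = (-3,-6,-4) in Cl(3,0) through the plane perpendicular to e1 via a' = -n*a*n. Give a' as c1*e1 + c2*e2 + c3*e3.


Reflection formula: a' = -n*a*n, with n = e1 (unit vector, n^2 = 1).
For reflection through hyperplane perp to e1:
The component along e1 flips sign, others stay.
a = (-3, -6, -4)
a' = (3, -6, -4)
a' = 3*e1 - 6*e2 - 4*e3


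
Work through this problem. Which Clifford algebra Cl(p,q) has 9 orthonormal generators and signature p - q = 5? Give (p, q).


We need p + q = 9 and p - q = 5.
Adding: 2p = 9 + 5 = 14, so p = 7.
Then q = 9 - 7 = 2.
(p, q) = (7, 2)


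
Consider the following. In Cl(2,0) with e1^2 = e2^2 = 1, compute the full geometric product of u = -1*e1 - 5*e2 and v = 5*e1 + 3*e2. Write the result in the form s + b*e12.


Expand: (-1*e1 - 5*e2)(5*e1 + 3*e2)
= (-1)*5*e1e1 + (-1)*3*e1e2 + (-5)*5*e2e1 + (-5)*3*e2e2
Using e1^2 = e2^2 = 1, e2e1 = -e1e2:
Scalar part s = (-1)*5 + (-5)*3 = -5 + (-15) = -20
Bivector part b = (-1)*3 - (-5)*5 = -3 - (-25) = 22
uv = -20 + 22*e12


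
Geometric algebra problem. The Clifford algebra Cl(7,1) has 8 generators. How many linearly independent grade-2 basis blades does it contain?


Number of grade-k basis blades in Cl(p,q) with n = p + q is C(n, k).
n = 7 + 1 = 8
C(8, 2) = 8! / (2! * 6!)
= 40320 / (2 * 720)
= 28


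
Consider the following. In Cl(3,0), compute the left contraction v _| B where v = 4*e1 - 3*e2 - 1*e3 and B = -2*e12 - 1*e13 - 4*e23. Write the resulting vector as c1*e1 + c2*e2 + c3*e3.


Left contraction v _| B = <vB>_1 (grade-1 part of the geometric product vB).
Using e1_|e12 = e2, e2_|e12 = -e1, e1_|e13 = e3, e3_|e13 = -e1, e2_|e23 = e3, e3_|e23 = -e2:
e1 coeff: -v2*b12 - v3*b13 = -(-3)*(-2) - (-1)*(-1) = -7
e2 coeff: v1*b12 - v3*b23 = (4)*(-2) - (-1)*(-4) = -12
e3 coeff: v1*b13 + v2*b23 = (4)*(-1) + (-3)*(-4) = 8
v _| B = -7*e1 - 12*e2 + 8*e3


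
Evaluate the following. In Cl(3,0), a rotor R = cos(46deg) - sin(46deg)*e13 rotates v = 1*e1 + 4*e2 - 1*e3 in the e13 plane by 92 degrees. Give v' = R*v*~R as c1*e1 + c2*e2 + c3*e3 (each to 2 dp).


Rotor R = cos(46deg) - sin(46deg)*e13
Rotation angle theta = 2 * 46 = 92 degrees in the e13 plane (e1 -> e3).
The component perpendicular to the plane (e2) is invariant: v'_2 = v2 = 4.00
cos(92deg) = -0.0349, sin(92deg) = 0.9994
v'_1 = v1*cos(theta) - v3*sin(theta) = 1*(-0.0349) - (-1)*0.9994 = 0.96
v'_3 = v1*sin(theta) + v3*cos(theta) = 1*0.9994 + (-1)*(-0.0349) = 1.03
v' = 0.96*e1 + 4.00*e2 + 1.03*e3
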